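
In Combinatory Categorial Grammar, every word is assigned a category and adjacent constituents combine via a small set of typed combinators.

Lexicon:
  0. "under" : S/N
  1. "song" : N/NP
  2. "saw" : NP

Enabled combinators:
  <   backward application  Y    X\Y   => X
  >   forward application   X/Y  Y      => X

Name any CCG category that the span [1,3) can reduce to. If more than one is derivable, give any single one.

N

[0,3] S   >
  [0,1] "under" : S/N
  [1,3] N   >
    [1,2] "song" : N/NP
    [2,3] "saw" : NP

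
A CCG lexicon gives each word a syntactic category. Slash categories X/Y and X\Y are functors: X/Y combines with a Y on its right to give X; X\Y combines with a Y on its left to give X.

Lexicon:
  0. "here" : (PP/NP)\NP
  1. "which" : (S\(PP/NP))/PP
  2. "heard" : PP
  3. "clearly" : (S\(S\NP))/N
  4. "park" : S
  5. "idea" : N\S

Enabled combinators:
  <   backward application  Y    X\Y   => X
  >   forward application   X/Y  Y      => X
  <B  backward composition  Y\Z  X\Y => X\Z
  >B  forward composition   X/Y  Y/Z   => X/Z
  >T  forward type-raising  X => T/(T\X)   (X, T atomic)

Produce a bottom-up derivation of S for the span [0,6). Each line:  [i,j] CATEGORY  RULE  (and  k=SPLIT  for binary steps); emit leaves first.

[0,1] (PP/NP)\NP  lex  "here"
[1,2] (S\(PP/NP))/PP  lex  "which"
[2,3] PP  lex  "heard"
[1,3] S\(PP/NP)  >  k=2
[0,3] S\NP  <B  k=1
[3,4] (S\(S\NP))/N  lex  "clearly"
[4,5] S  lex  "park"
[4,5] N/(N\S)  >T
[5,6] N\S  lex  "idea"
[4,6] N  >  k=5
[3,6] S\(S\NP)  >  k=4
[0,6] S  <  k=3

[0,6] S   <
  [0,3] S\NP   <B
    [0,1] "here" : (PP/NP)\NP
    [1,3] S\(PP/NP)   >
      [1,2] "which" : (S\(PP/NP))/PP
      [2,3] "heard" : PP
  [3,6] S\(S\NP)   >
    [3,4] "clearly" : (S\(S\NP))/N
    [4,6] N   >
      [4,5] N/(N\S)   >T
        [4,5] "park" : S
      [5,6] "idea" : N\S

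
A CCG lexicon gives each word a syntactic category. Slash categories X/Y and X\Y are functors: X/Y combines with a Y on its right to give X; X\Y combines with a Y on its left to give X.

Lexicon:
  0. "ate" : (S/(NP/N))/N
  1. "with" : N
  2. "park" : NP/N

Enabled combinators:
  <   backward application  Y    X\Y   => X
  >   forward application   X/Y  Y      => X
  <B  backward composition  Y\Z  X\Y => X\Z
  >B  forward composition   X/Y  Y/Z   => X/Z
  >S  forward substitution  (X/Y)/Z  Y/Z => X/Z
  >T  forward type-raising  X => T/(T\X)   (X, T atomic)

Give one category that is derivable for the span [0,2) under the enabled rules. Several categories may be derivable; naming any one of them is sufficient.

S/(NP/N)

[0,3] S   >
  [0,2] S/(NP/N)   >
    [0,1] "ate" : (S/(NP/N))/N
    [1,2] "with" : N
  [2,3] "park" : NP/N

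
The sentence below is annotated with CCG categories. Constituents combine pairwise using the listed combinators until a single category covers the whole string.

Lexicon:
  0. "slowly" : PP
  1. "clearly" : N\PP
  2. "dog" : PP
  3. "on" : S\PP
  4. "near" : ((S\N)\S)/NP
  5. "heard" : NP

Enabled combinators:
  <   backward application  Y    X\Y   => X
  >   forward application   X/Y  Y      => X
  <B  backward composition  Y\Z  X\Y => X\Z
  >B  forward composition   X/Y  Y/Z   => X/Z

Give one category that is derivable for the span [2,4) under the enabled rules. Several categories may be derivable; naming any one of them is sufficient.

[0,6] S   <
  [0,2] N   <
    [0,1] "slowly" : PP
    [1,2] "clearly" : N\PP
  [2,6] S\N   <
    [2,4] S   <
      [2,3] "dog" : PP
      [3,4] "on" : S\PP
    [4,6] (S\N)\S   >
      [4,5] "near" : ((S\N)\S)/NP
      [5,6] "heard" : NP

S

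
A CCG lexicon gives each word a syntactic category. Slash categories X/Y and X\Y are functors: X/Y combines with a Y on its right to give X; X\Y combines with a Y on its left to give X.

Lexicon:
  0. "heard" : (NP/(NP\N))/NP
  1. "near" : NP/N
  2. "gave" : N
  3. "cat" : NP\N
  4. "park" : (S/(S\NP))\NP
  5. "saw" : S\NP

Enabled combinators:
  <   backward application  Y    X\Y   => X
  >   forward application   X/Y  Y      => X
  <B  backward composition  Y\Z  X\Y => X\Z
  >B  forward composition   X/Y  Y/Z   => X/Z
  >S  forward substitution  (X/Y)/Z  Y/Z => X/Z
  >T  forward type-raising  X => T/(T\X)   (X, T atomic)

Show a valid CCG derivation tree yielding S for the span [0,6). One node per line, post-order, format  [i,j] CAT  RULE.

[0,1] (NP/(NP\N))/NP  lex  "heard"
[1,2] NP/N  lex  "near"
[2,3] N  lex  "gave"
[1,3] NP  >  k=2
[0,3] NP/(NP\N)  >  k=1
[3,4] NP\N  lex  "cat"
[0,4] NP  >  k=3
[4,5] (S/(S\NP))\NP  lex  "park"
[0,5] S/(S\NP)  <  k=4
[5,6] S\NP  lex  "saw"
[0,6] S  >  k=5

[0,6] S   >
  [0,5] S/(S\NP)   <
    [0,4] NP   >
      [0,3] NP/(NP\N)   >
        [0,1] "heard" : (NP/(NP\N))/NP
        [1,3] NP   >
          [1,2] "near" : NP/N
          [2,3] "gave" : N
      [3,4] "cat" : NP\N
    [4,5] "park" : (S/(S\NP))\NP
  [5,6] "saw" : S\NP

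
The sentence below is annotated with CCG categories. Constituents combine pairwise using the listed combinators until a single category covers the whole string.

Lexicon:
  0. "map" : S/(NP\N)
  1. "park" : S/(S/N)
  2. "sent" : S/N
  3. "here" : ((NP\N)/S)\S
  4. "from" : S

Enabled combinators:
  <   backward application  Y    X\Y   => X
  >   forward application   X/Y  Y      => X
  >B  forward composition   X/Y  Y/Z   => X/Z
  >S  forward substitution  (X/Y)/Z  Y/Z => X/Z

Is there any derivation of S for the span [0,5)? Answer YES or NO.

[0,5] S   >
  [0,1] "map" : S/(NP\N)
  [1,5] NP\N   >
    [1,4] (NP\N)/S   <
      [1,3] S   >
        [1,2] "park" : S/(S/N)
        [2,3] "sent" : S/N
      [3,4] "here" : ((NP\N)/S)\S
    [4,5] "from" : S

YES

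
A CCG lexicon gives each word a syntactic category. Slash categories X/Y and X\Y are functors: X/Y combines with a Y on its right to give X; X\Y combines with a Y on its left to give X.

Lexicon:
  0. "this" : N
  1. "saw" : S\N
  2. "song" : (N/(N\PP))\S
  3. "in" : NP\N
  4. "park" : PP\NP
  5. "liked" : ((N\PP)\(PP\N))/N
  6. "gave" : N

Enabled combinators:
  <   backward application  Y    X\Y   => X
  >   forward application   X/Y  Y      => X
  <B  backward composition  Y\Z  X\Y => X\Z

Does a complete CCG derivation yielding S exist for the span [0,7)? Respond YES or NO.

N S\N (N/(N\PP))\S NP\N PP\NP ((N\PP)\(PP\N))/N N
CKY chart[0,7] = {N}; S ∉ chart

NO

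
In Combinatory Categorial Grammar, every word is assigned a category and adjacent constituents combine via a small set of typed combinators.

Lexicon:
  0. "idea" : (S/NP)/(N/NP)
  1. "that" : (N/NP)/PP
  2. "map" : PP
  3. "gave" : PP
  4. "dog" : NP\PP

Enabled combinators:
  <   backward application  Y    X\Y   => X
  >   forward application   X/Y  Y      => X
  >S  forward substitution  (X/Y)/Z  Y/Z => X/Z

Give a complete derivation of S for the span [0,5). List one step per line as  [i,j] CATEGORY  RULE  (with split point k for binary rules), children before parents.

[0,5] S   >
  [0,3] S/NP   >
    [0,1] "idea" : (S/NP)/(N/NP)
    [1,3] N/NP   >
      [1,2] "that" : (N/NP)/PP
      [2,3] "map" : PP
  [3,5] NP   <
    [3,4] "gave" : PP
    [4,5] "dog" : NP\PP

[0,1] (S/NP)/(N/NP)  lex  "idea"
[1,2] (N/NP)/PP  lex  "that"
[2,3] PP  lex  "map"
[1,3] N/NP  >  k=2
[0,3] S/NP  >  k=1
[3,4] PP  lex  "gave"
[4,5] NP\PP  lex  "dog"
[3,5] NP  <  k=4
[0,5] S  >  k=3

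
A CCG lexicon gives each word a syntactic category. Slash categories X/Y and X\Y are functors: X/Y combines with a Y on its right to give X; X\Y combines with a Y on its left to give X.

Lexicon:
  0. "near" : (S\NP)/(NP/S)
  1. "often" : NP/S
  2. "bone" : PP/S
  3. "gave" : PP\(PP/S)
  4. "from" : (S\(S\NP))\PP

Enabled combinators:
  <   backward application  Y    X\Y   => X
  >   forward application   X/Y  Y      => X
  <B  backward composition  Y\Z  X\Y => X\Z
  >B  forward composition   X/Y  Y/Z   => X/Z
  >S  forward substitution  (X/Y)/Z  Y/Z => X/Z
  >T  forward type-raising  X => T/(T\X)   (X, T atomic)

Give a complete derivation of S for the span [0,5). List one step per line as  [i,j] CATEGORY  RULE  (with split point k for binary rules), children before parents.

[0,5] S   <
  [0,2] S\NP   >
    [0,1] "near" : (S\NP)/(NP/S)
    [1,2] "often" : NP/S
  [2,5] S\(S\NP)   <
    [2,4] PP   <
      [2,3] "bone" : PP/S
      [3,4] "gave" : PP\(PP/S)
    [4,5] "from" : (S\(S\NP))\PP

[0,1] (S\NP)/(NP/S)  lex  "near"
[1,2] NP/S  lex  "often"
[0,2] S\NP  >  k=1
[2,3] PP/S  lex  "bone"
[3,4] PP\(PP/S)  lex  "gave"
[2,4] PP  <  k=3
[4,5] (S\(S\NP))\PP  lex  "from"
[2,5] S\(S\NP)  <  k=4
[0,5] S  <  k=2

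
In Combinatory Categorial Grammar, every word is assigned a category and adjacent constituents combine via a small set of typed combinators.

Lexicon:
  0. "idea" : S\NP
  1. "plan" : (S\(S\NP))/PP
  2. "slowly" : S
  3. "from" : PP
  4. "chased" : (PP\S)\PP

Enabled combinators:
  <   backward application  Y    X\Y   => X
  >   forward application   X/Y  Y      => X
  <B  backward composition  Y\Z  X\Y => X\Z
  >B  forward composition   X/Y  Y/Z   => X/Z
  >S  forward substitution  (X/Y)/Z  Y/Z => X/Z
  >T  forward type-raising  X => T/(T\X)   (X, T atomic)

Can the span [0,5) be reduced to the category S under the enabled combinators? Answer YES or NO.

YES

[0,5] S   <
  [0,1] "idea" : S\NP
  [1,5] S\(S\NP)   >
    [1,2] "plan" : (S\(S\NP))/PP
    [2,5] PP   >
      [2,3] PP/(PP\S)   >T
        [2,3] "slowly" : S
      [3,5] PP\S   <
        [3,4] "from" : PP
        [4,5] "chased" : (PP\S)\PP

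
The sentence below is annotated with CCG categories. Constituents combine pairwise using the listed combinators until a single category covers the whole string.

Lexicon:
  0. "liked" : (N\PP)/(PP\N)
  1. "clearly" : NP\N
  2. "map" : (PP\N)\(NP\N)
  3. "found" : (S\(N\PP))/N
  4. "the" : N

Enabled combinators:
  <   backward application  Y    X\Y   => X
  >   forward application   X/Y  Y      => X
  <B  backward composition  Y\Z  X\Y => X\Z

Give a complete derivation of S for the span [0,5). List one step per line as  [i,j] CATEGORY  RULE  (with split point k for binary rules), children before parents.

[0,1] (N\PP)/(PP\N)  lex  "liked"
[1,2] NP\N  lex  "clearly"
[2,3] (PP\N)\(NP\N)  lex  "map"
[1,3] PP\N  <  k=2
[0,3] N\PP  >  k=1
[3,4] (S\(N\PP))/N  lex  "found"
[4,5] N  lex  "the"
[3,5] S\(N\PP)  >  k=4
[0,5] S  <  k=3

[0,5] S   <
  [0,3] N\PP   >
    [0,1] "liked" : (N\PP)/(PP\N)
    [1,3] PP\N   <
      [1,2] "clearly" : NP\N
      [2,3] "map" : (PP\N)\(NP\N)
  [3,5] S\(N\PP)   >
    [3,4] "found" : (S\(N\PP))/N
    [4,5] "the" : N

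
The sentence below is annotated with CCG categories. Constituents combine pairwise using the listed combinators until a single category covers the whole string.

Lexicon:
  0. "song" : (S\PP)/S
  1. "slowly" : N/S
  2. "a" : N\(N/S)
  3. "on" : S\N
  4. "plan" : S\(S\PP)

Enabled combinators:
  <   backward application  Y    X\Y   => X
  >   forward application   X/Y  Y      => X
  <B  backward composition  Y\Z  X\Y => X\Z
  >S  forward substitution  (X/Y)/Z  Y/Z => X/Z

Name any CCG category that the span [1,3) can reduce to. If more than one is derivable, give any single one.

[0,5] S   <
  [0,4] S\PP   >
    [0,1] "song" : (S\PP)/S
    [1,4] S   <
      [1,3] N   <
        [1,2] "slowly" : N/S
        [2,3] "a" : N\(N/S)
      [3,4] "on" : S\N
  [4,5] "plan" : S\(S\PP)

N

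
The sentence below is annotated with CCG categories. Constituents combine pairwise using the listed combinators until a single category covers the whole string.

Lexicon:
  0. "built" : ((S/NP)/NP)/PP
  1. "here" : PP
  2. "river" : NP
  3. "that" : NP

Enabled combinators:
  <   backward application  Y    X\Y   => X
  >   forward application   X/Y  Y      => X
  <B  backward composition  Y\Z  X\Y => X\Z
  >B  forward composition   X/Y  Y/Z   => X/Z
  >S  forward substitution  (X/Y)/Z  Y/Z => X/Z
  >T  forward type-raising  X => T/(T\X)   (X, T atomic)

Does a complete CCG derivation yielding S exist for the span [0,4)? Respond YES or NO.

[0,4] S   >
  [0,3] S/NP   >
    [0,2] (S/NP)/NP   >
      [0,1] "built" : ((S/NP)/NP)/PP
      [1,2] "here" : PP
    [2,3] "river" : NP
  [3,4] "that" : NP

YES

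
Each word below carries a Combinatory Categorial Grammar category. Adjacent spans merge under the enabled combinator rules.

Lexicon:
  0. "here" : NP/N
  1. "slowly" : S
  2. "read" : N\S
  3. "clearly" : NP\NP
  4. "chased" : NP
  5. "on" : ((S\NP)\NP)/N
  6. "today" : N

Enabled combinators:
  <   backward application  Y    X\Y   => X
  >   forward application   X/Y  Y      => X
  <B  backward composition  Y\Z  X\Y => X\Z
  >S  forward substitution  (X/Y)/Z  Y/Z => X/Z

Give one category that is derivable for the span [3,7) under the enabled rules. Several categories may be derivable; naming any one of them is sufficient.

S\NP

[0,7] S   <
  [0,3] NP   >
    [0,1] "here" : NP/N
    [1,3] N   <
      [1,2] "slowly" : S
      [2,3] "read" : N\S
  [3,7] S\NP   <B
    [3,4] "clearly" : NP\NP
    [4,7] S\NP   <
      [4,5] "chased" : NP
      [5,7] (S\NP)\NP   >
        [5,6] "on" : ((S\NP)\NP)/N
        [6,7] "today" : N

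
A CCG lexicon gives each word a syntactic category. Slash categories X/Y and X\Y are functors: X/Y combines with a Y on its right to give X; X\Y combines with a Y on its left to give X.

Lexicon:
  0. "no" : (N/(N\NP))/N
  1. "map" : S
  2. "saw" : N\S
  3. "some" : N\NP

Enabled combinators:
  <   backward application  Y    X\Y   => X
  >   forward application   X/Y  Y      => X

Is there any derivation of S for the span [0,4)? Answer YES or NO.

(N/(N\NP))/N S N\S N\NP
CKY chart[0,4] = {N}; S ∉ chart

NO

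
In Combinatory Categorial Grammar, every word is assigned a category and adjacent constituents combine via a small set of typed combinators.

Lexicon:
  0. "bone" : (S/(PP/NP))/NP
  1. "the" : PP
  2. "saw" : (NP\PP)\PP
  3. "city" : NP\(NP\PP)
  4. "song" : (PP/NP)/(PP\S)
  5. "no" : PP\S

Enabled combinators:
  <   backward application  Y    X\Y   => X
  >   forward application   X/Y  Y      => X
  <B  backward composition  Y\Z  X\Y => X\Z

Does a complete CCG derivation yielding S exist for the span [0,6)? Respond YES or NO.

[0,6] S   >
  [0,4] S/(PP/NP)   >
    [0,1] "bone" : (S/(PP/NP))/NP
    [1,4] NP   <
      [1,3] NP\PP   <
        [1,2] "the" : PP
        [2,3] "saw" : (NP\PP)\PP
      [3,4] "city" : NP\(NP\PP)
  [4,6] PP/NP   >
    [4,5] "song" : (PP/NP)/(PP\S)
    [5,6] "no" : PP\S

YES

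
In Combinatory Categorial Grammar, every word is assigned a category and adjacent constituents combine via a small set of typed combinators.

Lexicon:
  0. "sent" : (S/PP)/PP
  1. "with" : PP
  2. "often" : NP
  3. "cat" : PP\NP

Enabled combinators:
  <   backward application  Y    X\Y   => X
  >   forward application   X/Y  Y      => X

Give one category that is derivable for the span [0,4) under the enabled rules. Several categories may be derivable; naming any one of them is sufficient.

[0,4] S   >
  [0,2] S/PP   >
    [0,1] "sent" : (S/PP)/PP
    [1,2] "with" : PP
  [2,4] PP   <
    [2,3] "often" : NP
    [3,4] "cat" : PP\NP

S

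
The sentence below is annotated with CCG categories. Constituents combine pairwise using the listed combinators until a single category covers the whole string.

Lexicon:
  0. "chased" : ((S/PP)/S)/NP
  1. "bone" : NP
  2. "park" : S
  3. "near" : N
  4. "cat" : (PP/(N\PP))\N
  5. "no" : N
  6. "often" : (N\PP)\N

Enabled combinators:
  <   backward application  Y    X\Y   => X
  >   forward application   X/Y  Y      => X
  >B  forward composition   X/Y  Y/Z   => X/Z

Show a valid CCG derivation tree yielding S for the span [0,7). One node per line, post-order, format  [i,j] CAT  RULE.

[0,1] ((S/PP)/S)/NP  lex  "chased"
[1,2] NP  lex  "bone"
[0,2] (S/PP)/S  >  k=1
[2,3] S  lex  "park"
[0,3] S/PP  >  k=2
[3,4] N  lex  "near"
[4,5] (PP/(N\PP))\N  lex  "cat"
[3,5] PP/(N\PP)  <  k=4
[5,6] N  lex  "no"
[6,7] (N\PP)\N  lex  "often"
[5,7] N\PP  <  k=6
[3,7] PP  >  k=5
[0,7] S  >  k=3

[0,7] S   >
  [0,3] S/PP   >
    [0,2] (S/PP)/S   >
      [0,1] "chased" : ((S/PP)/S)/NP
      [1,2] "bone" : NP
    [2,3] "park" : S
  [3,7] PP   >
    [3,5] PP/(N\PP)   <
      [3,4] "near" : N
      [4,5] "cat" : (PP/(N\PP))\N
    [5,7] N\PP   <
      [5,6] "no" : N
      [6,7] "often" : (N\PP)\N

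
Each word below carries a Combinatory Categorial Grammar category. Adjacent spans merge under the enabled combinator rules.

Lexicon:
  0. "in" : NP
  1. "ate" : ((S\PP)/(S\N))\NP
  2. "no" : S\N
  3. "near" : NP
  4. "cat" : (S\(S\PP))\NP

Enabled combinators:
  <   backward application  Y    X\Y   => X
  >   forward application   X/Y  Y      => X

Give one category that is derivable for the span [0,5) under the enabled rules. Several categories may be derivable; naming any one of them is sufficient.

[0,5] S   <
  [0,3] S\PP   >
    [0,2] (S\PP)/(S\N)   <
      [0,1] "in" : NP
      [1,2] "ate" : ((S\PP)/(S\N))\NP
    [2,3] "no" : S\N
  [3,5] S\(S\PP)   <
    [3,4] "near" : NP
    [4,5] "cat" : (S\(S\PP))\NP

S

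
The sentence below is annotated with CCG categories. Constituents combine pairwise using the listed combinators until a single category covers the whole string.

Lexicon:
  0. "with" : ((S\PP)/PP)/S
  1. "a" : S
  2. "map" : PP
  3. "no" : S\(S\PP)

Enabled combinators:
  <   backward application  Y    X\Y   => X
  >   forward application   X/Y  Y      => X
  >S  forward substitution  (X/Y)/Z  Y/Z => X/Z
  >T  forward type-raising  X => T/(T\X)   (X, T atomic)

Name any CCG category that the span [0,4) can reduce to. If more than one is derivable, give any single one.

S

[0,4] S   <
  [0,3] S\PP   >
    [0,2] (S\PP)/PP   >
      [0,1] "with" : ((S\PP)/PP)/S
      [1,2] "a" : S
    [2,3] "map" : PP
  [3,4] "no" : S\(S\PP)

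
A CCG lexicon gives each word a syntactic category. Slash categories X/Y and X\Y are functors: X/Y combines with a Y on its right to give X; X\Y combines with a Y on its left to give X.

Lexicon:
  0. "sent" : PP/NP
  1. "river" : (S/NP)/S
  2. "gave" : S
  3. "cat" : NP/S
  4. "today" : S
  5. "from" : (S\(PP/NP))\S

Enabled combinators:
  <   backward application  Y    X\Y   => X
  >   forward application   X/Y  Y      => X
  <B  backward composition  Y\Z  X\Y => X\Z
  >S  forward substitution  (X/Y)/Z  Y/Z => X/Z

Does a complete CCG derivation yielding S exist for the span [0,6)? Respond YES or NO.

YES

[0,6] S   <
  [0,1] "sent" : PP/NP
  [1,6] S\(PP/NP)   <
    [1,5] S   >
      [1,3] S/NP   >
        [1,2] "river" : (S/NP)/S
        [2,3] "gave" : S
      [3,5] NP   >
        [3,4] "cat" : NP/S
        [4,5] "today" : S
    [5,6] "from" : (S\(PP/NP))\S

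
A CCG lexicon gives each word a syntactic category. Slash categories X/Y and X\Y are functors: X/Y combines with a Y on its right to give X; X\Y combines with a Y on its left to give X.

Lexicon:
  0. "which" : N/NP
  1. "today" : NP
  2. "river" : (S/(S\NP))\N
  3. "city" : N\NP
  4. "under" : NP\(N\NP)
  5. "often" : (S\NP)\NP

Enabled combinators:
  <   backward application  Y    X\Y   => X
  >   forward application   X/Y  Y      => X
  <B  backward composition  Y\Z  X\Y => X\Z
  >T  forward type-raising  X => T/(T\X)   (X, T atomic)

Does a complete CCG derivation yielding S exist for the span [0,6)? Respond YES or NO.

[0,6] S   >
  [0,3] S/(S\NP)   <
    [0,2] N   >
      [0,1] "which" : N/NP
      [1,2] "today" : NP
    [2,3] "river" : (S/(S\NP))\N
  [3,6] S\NP   <
    [3,5] NP   <
      [3,4] "city" : N\NP
      [4,5] "under" : NP\(N\NP)
    [5,6] "often" : (S\NP)\NP

YES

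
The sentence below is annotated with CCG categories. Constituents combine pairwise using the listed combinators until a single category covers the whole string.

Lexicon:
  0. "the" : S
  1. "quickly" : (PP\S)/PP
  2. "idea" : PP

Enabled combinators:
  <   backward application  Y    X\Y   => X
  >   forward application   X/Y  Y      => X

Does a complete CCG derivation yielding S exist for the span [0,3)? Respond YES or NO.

S (PP\S)/PP PP
CKY chart[0,3] = {PP}; S ∉ chart

NO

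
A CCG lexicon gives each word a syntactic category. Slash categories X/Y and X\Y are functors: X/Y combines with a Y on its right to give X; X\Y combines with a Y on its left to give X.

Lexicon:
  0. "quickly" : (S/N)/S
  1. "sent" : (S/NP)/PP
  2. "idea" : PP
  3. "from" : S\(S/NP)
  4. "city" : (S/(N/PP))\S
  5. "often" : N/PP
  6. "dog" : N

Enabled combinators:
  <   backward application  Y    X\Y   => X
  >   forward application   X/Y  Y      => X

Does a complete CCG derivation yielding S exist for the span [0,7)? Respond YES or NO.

[0,7] S   >
  [0,6] S/N   >
    [0,1] "quickly" : (S/N)/S
    [1,6] S   >
      [1,5] S/(N/PP)   <
        [1,4] S   <
          [1,3] S/NP   >
            [1,2] "sent" : (S/NP)/PP
            [2,3] "idea" : PP
          [3,4] "from" : S\(S/NP)
        [4,5] "city" : (S/(N/PP))\S
      [5,6] "often" : N/PP
  [6,7] "dog" : N

YES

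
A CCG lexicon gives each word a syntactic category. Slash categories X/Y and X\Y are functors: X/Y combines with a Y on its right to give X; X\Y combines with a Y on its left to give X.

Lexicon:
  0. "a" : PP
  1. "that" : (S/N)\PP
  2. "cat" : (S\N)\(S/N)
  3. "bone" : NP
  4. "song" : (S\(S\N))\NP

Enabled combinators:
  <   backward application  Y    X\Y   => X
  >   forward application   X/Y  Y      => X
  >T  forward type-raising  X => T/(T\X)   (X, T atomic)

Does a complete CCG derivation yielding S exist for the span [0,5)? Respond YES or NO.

YES

[0,5] S   <
  [0,3] S\N   <
    [0,2] S/N   <
      [0,1] "a" : PP
      [1,2] "that" : (S/N)\PP
    [2,3] "cat" : (S\N)\(S/N)
  [3,5] S\(S\N)   <
    [3,4] "bone" : NP
    [4,5] "song" : (S\(S\N))\NP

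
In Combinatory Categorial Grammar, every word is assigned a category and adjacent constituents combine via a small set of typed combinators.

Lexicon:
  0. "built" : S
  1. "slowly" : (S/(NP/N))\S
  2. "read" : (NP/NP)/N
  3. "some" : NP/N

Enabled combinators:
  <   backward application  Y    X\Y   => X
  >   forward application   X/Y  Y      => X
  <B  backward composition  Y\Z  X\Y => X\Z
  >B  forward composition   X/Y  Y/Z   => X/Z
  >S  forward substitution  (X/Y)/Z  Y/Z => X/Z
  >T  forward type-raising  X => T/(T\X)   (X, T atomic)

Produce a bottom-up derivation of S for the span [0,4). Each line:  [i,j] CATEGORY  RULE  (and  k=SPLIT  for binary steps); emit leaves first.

[0,1] S  lex  "built"
[1,2] (S/(NP/N))\S  lex  "slowly"
[0,2] S/(NP/N)  <  k=1
[2,3] (NP/NP)/N  lex  "read"
[3,4] NP/N  lex  "some"
[2,4] NP/N  >S  k=3
[0,4] S  >  k=2

[0,4] S   >
  [0,2] S/(NP/N)   <
    [0,1] "built" : S
    [1,2] "slowly" : (S/(NP/N))\S
  [2,4] NP/N   >S
    [2,3] "read" : (NP/NP)/N
    [3,4] "some" : NP/N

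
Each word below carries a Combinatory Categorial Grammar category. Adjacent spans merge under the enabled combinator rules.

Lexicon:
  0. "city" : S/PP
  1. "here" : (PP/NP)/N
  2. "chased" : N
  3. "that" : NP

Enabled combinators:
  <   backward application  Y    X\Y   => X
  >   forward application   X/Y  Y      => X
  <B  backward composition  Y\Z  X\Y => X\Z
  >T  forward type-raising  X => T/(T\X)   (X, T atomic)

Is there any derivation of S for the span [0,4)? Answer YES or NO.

[0,4] S   >
  [0,1] "city" : S/PP
  [1,4] PP   >
    [1,3] PP/NP   >
      [1,2] "here" : (PP/NP)/N
      [2,3] "chased" : N
    [3,4] "that" : NP

YES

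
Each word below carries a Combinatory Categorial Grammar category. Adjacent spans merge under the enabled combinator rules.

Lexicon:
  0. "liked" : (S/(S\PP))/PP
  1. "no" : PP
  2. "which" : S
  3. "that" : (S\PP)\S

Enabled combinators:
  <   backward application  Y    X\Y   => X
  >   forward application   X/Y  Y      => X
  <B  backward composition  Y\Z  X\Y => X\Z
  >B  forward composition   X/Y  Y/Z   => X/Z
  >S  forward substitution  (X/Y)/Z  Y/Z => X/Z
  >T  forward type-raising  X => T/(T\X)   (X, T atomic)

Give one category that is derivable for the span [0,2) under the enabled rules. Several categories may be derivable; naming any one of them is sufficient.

S/(S\PP)

[0,4] S   >
  [0,2] S/(S\PP)   >
    [0,1] "liked" : (S/(S\PP))/PP
    [1,2] "no" : PP
  [2,4] S\PP   <
    [2,3] "which" : S
    [3,4] "that" : (S\PP)\S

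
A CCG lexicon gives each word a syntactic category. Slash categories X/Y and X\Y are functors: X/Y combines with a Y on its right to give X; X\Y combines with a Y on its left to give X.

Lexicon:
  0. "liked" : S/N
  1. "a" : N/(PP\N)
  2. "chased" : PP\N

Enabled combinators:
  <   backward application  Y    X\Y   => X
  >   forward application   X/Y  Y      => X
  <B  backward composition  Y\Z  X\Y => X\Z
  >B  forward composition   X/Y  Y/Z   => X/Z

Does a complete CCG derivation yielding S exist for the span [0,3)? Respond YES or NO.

[0,3] S   >
  [0,1] "liked" : S/N
  [1,3] N   >
    [1,2] "a" : N/(PP\N)
    [2,3] "chased" : PP\N

YES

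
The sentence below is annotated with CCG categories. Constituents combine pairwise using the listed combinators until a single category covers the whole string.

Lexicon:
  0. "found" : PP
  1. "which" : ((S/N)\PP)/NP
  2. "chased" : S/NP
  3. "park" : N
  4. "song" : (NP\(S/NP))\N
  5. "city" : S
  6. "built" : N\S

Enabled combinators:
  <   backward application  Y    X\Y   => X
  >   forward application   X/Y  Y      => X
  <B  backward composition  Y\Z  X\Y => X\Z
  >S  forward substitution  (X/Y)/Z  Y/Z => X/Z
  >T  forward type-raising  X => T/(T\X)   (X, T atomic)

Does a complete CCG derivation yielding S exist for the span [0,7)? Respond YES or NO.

[0,7] S   >
  [0,5] S/N   <
    [0,1] "found" : PP
    [1,5] (S/N)\PP   >
      [1,2] "which" : ((S/N)\PP)/NP
      [2,5] NP   <
        [2,3] "chased" : S/NP
        [3,5] NP\(S/NP)   <
          [3,4] "park" : N
          [4,5] "song" : (NP\(S/NP))\N
  [5,7] N   <
    [5,6] "city" : S
    [6,7] "built" : N\S

YES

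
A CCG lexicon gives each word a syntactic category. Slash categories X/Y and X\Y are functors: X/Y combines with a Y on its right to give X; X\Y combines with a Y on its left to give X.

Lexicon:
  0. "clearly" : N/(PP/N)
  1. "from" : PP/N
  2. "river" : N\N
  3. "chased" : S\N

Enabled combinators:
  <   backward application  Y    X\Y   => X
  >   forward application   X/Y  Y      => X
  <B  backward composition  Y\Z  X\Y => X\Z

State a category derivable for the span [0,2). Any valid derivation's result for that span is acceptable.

N

[0,4] S   <
  [0,2] N   >
    [0,1] "clearly" : N/(PP/N)
    [1,2] "from" : PP/N
  [2,4] S\N   <B
    [2,3] "river" : N\N
    [3,4] "chased" : S\N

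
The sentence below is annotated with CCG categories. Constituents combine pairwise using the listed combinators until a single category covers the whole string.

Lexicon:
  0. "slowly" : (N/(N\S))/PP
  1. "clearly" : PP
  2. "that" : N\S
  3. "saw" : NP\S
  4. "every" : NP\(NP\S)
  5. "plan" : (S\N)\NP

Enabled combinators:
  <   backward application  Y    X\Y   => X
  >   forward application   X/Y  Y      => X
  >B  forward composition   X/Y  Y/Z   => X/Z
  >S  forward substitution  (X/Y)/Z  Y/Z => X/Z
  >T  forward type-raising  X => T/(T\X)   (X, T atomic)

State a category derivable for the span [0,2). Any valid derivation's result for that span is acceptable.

[0,6] S   <
  [0,3] N   >
    [0,2] N/(N\S)   >
      [0,1] "slowly" : (N/(N\S))/PP
      [1,2] "clearly" : PP
    [2,3] "that" : N\S
  [3,6] S\N   <
    [3,5] NP   <
      [3,4] "saw" : NP\S
      [4,5] "every" : NP\(NP\S)
    [5,6] "plan" : (S\N)\NP

N/(N\S)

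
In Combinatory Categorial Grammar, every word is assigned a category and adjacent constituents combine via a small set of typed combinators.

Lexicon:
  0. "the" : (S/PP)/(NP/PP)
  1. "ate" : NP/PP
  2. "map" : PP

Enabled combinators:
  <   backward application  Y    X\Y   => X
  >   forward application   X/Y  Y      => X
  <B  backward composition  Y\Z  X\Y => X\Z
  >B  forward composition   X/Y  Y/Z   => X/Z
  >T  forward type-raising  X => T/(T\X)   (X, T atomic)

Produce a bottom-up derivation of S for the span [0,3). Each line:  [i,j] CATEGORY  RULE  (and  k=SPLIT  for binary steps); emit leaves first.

[0,3] S   >
  [0,2] S/PP   >
    [0,1] "the" : (S/PP)/(NP/PP)
    [1,2] "ate" : NP/PP
  [2,3] "map" : PP

[0,1] (S/PP)/(NP/PP)  lex  "the"
[1,2] NP/PP  lex  "ate"
[0,2] S/PP  >  k=1
[2,3] PP  lex  "map"
[0,3] S  >  k=2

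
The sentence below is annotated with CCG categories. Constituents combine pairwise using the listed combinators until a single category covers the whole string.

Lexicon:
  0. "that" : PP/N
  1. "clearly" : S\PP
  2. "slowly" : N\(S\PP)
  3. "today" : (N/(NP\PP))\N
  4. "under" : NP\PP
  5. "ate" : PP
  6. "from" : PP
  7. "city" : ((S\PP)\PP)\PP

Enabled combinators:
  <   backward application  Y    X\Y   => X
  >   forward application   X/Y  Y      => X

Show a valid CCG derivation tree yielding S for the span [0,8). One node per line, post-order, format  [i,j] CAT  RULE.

[0,8] S   <
  [0,5] PP   >
    [0,1] "that" : PP/N
    [1,5] N   >
      [1,4] N/(NP\PP)   <
        [1,3] N   <
          [1,2] "clearly" : S\PP
          [2,3] "slowly" : N\(S\PP)
        [3,4] "today" : (N/(NP\PP))\N
      [4,5] "under" : NP\PP
  [5,8] S\PP   <
    [5,6] "ate" : PP
    [6,8] (S\PP)\PP   <
      [6,7] "from" : PP
      [7,8] "city" : ((S\PP)\PP)\PP

[0,1] PP/N  lex  "that"
[1,2] S\PP  lex  "clearly"
[2,3] N\(S\PP)  lex  "slowly"
[1,3] N  <  k=2
[3,4] (N/(NP\PP))\N  lex  "today"
[1,4] N/(NP\PP)  <  k=3
[4,5] NP\PP  lex  "under"
[1,5] N  >  k=4
[0,5] PP  >  k=1
[5,6] PP  lex  "ate"
[6,7] PP  lex  "from"
[7,8] ((S\PP)\PP)\PP  lex  "city"
[6,8] (S\PP)\PP  <  k=7
[5,8] S\PP  <  k=6
[0,8] S  <  k=5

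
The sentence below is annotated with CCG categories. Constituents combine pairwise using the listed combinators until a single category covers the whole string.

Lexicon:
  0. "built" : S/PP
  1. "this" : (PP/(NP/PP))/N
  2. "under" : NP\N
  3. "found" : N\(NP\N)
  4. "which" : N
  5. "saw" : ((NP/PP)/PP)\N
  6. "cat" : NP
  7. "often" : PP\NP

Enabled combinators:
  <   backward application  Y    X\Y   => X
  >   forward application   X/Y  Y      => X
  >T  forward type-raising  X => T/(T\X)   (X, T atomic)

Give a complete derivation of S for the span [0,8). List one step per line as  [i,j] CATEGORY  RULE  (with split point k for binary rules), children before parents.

[0,1] S/PP  lex  "built"
[1,2] (PP/(NP/PP))/N  lex  "this"
[2,3] NP\N  lex  "under"
[3,4] N\(NP\N)  lex  "found"
[2,4] N  <  k=3
[1,4] PP/(NP/PP)  >  k=2
[4,5] N  lex  "which"
[5,6] ((NP/PP)/PP)\N  lex  "saw"
[4,6] (NP/PP)/PP  <  k=5
[6,7] NP  lex  "cat"
[6,7] PP/(PP\NP)  >T
[7,8] PP\NP  lex  "often"
[6,8] PP  >  k=7
[4,8] NP/PP  >  k=6
[1,8] PP  >  k=4
[0,8] S  >  k=1

[0,8] S   >
  [0,1] "built" : S/PP
  [1,8] PP   >
    [1,4] PP/(NP/PP)   >
      [1,2] "this" : (PP/(NP/PP))/N
      [2,4] N   <
        [2,3] "under" : NP\N
        [3,4] "found" : N\(NP\N)
    [4,8] NP/PP   >
      [4,6] (NP/PP)/PP   <
        [4,5] "which" : N
        [5,6] "saw" : ((NP/PP)/PP)\N
      [6,8] PP   >
        [6,7] PP/(PP\NP)   >T
          [6,7] "cat" : NP
        [7,8] "often" : PP\NP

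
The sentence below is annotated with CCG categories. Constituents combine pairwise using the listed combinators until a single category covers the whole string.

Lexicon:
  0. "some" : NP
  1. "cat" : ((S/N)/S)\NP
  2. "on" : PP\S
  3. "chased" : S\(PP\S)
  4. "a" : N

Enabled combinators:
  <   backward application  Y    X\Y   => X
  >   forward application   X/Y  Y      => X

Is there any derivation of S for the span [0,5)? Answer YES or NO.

YES

[0,5] S   >
  [0,4] S/N   >
    [0,2] (S/N)/S   <
      [0,1] "some" : NP
      [1,2] "cat" : ((S/N)/S)\NP
    [2,4] S   <
      [2,3] "on" : PP\S
      [3,4] "chased" : S\(PP\S)
  [4,5] "a" : N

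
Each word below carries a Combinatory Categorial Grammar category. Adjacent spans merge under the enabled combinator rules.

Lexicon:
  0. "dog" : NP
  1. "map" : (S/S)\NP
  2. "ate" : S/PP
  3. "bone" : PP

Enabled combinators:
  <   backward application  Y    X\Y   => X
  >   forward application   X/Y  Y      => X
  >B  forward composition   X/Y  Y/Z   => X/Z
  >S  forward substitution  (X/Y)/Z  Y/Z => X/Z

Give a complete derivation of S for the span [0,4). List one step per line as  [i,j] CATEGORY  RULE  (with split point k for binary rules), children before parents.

[0,1] NP  lex  "dog"
[1,2] (S/S)\NP  lex  "map"
[0,2] S/S  <  k=1
[2,3] S/PP  lex  "ate"
[0,3] S/PP  >B  k=2
[3,4] PP  lex  "bone"
[0,4] S  >  k=3

[0,4] S   >
  [0,3] S/PP   >B
    [0,2] S/S   <
      [0,1] "dog" : NP
      [1,2] "map" : (S/S)\NP
    [2,3] "ate" : S/PP
  [3,4] "bone" : PP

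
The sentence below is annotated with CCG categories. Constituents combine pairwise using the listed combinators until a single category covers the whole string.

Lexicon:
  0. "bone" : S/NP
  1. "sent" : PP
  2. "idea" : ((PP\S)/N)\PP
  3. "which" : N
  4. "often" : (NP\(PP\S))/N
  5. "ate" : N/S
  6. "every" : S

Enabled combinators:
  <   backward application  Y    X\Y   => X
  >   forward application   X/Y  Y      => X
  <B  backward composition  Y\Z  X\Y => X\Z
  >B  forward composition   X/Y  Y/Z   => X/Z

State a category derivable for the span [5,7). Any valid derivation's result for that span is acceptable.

[0,7] S   >
  [0,1] "bone" : S/NP
  [1,7] NP   <
    [1,4] PP\S   >
      [1,3] (PP\S)/N   <
        [1,2] "sent" : PP
        [2,3] "idea" : ((PP\S)/N)\PP
      [3,4] "which" : N
    [4,7] NP\(PP\S)   >
      [4,5] "often" : (NP\(PP\S))/N
      [5,7] N   >
        [5,6] "ate" : N/S
        [6,7] "every" : S

N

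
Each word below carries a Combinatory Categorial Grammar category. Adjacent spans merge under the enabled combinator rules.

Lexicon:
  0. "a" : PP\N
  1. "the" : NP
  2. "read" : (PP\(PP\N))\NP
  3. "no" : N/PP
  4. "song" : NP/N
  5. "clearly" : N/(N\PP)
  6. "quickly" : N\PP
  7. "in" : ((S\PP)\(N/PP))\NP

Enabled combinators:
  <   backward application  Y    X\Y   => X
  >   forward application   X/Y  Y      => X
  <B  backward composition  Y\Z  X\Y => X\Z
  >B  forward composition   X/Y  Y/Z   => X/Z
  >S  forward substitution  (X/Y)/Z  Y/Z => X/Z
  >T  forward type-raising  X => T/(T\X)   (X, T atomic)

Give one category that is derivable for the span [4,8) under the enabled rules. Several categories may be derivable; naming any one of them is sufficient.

[0,8] S   <
  [0,3] PP   <
    [0,1] "a" : PP\N
    [1,3] PP\(PP\N)   <
      [1,2] "the" : NP
      [2,3] "read" : (PP\(PP\N))\NP
  [3,8] S\PP   <
    [3,4] "no" : N/PP
    [4,8] (S\PP)\(N/PP)   <
      [4,7] NP   >
        [4,5] "song" : NP/N
        [5,7] N   >
          [5,6] "clearly" : N/(N\PP)
          [6,7] "quickly" : N\PP
      [7,8] "in" : ((S\PP)\(N/PP))\NP

(S\PP)\(N/PP)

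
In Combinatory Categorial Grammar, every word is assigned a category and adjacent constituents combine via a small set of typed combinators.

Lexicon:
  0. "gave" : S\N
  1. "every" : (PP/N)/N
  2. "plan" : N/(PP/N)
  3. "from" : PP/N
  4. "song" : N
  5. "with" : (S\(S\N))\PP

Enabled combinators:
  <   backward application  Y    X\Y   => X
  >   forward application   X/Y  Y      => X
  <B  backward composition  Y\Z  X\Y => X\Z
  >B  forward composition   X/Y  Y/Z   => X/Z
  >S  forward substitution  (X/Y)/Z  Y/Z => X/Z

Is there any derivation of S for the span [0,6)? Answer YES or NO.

YES

[0,6] S   <
  [0,1] "gave" : S\N
  [1,6] S\(S\N)   <
    [1,5] PP   >
      [1,4] PP/N   >
        [1,2] "every" : (PP/N)/N
        [2,4] N   >
          [2,3] "plan" : N/(PP/N)
          [3,4] "from" : PP/N
      [4,5] "song" : N
    [5,6] "with" : (S\(S\N))\PP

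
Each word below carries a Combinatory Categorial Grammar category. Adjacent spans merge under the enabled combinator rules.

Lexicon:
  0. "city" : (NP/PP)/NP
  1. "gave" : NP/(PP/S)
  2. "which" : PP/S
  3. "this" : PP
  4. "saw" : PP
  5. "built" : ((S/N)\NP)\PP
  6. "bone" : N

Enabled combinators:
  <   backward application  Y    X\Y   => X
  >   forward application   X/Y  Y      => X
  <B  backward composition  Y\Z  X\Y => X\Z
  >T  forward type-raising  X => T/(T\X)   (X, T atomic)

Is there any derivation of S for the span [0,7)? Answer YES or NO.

YES

[0,7] S   >
  [0,6] S/N   <
    [0,4] NP   >
      [0,3] NP/PP   >
        [0,1] "city" : (NP/PP)/NP
        [1,3] NP   >
          [1,2] "gave" : NP/(PP/S)
          [2,3] "which" : PP/S
      [3,4] "this" : PP
    [4,6] (S/N)\NP   <
      [4,5] "saw" : PP
      [5,6] "built" : ((S/N)\NP)\PP
  [6,7] "bone" : N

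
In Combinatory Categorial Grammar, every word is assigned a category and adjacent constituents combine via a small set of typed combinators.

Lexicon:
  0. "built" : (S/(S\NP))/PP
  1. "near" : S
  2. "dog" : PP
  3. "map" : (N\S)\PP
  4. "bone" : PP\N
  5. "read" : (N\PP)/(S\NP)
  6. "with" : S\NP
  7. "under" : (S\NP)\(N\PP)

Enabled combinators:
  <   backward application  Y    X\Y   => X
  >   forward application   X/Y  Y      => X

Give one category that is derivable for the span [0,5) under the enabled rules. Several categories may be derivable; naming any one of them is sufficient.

S/(S\NP)

[0,8] S   >
  [0,5] S/(S\NP)   >
    [0,1] "built" : (S/(S\NP))/PP
    [1,5] PP   <
      [1,4] N   <
        [1,2] "near" : S
        [2,4] N\S   <
          [2,3] "dog" : PP
          [3,4] "map" : (N\S)\PP
      [4,5] "bone" : PP\N
  [5,8] S\NP   <
    [5,7] N\PP   >
      [5,6] "read" : (N\PP)/(S\NP)
      [6,7] "with" : S\NP
    [7,8] "under" : (S\NP)\(N\PP)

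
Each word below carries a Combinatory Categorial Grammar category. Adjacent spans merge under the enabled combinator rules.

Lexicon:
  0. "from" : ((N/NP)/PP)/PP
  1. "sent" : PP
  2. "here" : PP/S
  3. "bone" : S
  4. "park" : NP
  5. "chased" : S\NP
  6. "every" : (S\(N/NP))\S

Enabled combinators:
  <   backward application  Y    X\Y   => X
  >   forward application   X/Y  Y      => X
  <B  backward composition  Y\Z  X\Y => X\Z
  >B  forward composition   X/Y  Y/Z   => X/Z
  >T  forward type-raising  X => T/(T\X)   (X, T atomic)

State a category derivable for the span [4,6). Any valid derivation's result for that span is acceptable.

S

[0,7] S   <
  [0,4] N/NP   >
    [0,2] (N/NP)/PP   >
      [0,1] "from" : ((N/NP)/PP)/PP
      [1,2] "sent" : PP
    [2,4] PP   >
      [2,3] "here" : PP/S
      [3,4] "bone" : S
  [4,7] S\(N/NP)   <
    [4,6] S   >
      [4,5] S/(S\NP)   >T
        [4,5] "park" : NP
      [5,6] "chased" : S\NP
    [6,7] "every" : (S\(N/NP))\S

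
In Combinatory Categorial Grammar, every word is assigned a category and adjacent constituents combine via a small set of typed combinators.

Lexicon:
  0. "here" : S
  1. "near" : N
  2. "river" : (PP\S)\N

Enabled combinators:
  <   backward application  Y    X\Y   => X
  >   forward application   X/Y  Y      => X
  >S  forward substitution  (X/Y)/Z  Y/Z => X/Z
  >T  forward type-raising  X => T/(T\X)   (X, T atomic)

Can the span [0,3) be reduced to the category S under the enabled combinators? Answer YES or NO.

S N (PP\S)\N
CKY chart[0,3] = {N/(N\PP), NP/(NP\PP), PP, PP/(PP\PP), S/(S\PP)}; S ∉ chart

NO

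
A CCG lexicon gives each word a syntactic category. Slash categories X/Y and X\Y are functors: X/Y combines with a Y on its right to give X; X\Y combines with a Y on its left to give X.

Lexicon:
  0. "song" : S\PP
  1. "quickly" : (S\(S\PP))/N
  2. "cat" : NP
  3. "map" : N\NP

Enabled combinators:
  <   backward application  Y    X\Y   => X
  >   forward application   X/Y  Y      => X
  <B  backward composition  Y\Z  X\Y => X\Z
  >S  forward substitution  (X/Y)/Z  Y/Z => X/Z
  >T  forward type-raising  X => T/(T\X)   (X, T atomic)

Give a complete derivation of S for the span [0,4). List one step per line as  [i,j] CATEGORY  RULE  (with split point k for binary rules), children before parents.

[0,4] S   <
  [0,1] "song" : S\PP
  [1,4] S\(S\PP)   >
    [1,2] "quickly" : (S\(S\PP))/N
    [2,4] N   <
      [2,3] "cat" : NP
      [3,4] "map" : N\NP

[0,1] S\PP  lex  "song"
[1,2] (S\(S\PP))/N  lex  "quickly"
[2,3] NP  lex  "cat"
[3,4] N\NP  lex  "map"
[2,4] N  <  k=3
[1,4] S\(S\PP)  >  k=2
[0,4] S  <  k=1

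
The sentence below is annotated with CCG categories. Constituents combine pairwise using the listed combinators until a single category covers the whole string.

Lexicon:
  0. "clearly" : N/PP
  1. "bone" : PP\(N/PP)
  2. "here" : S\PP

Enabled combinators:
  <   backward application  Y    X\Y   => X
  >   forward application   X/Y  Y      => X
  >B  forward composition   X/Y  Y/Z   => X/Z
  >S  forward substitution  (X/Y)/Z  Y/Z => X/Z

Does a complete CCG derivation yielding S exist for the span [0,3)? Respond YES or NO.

[0,3] S   <
  [0,2] PP   <
    [0,1] "clearly" : N/PP
    [1,2] "bone" : PP\(N/PP)
  [2,3] "here" : S\PP

YES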